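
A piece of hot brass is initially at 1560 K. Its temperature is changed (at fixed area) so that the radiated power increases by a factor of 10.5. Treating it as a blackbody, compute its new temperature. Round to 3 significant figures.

T₂ ≈ 2.81×10³ K

P ∝ T⁴, so T₂/T₁ = (P₂/P₁)^(1/4) = (10.5)^(1/4) = 1.80010.
T₂ = 1560 × 1.80010 = 2.81×10³ K.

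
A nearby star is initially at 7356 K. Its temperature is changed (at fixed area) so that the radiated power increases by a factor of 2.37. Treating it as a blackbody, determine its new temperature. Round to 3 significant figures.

P ∝ T⁴, so T₂/T₁ = (P₂/P₁)^(1/4) = (2.37)^(1/4) = 1.24076.
T₂ = 7356 × 1.24076 = 9.13×10³ K.

T₂ ≈ 9.13×10³ K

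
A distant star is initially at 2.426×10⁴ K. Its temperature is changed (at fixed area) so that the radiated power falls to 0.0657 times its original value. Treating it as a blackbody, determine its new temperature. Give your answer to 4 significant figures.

T₂ ≈ 1.228×10⁴ K

P ∝ T⁴, so T₂/T₁ = (P₂/P₁)^(1/4) = (0.0657)^(1/4) = 0.506281.
T₂ = 2.426×10⁴ × 0.506281 = 1.228×10⁴ K.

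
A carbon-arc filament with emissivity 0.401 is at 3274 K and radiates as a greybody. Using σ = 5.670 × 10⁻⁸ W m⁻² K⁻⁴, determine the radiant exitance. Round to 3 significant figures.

I ≈ 2.61×10⁶ W/m²

Stefan–Boltzmann: I = εσT⁴ = 0.401 × 5.670×10⁻⁸ × (3274)⁴ = 2.61×10⁶ W/m².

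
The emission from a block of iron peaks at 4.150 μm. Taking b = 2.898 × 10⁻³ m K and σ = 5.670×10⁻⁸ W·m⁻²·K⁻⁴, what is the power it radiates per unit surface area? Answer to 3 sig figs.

Wien's law: T = b/λ_max = 2.898×10⁻³/4.150×10⁻⁶ = 698.313 K.
Then I = σT⁴ = 5.670×10⁻⁸×(698.313)⁴ = 1.35×10⁴ W/m².

I ≈ 1.35×10⁴ W/m²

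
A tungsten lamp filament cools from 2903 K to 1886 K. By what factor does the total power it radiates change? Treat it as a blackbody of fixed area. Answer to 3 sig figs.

P ∝ T⁴, so P₂/P₁ = (T₂/T₁)⁴ = (1886/2903)⁴ = (0.649673)⁴ = 0.178.

P₂/P₁ ≈ 0.178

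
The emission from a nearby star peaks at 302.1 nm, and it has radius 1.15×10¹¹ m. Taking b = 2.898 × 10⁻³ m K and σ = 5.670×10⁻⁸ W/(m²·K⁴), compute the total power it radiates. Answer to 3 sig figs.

P ≈ 7.98×10³¹ W

Wien's law: T = b/λ_max = 2.898×10⁻³/3.021×10⁻⁷ = 9592.85 K.
Surface area A = 4πR² = 4π(1.15×10¹¹ m)² = 1.66190×10²³ m².
Then P = σAT⁴ = 5.670×10⁻⁸×1.66190×10²³×(9592.85)⁴ = 7.98×10³¹ W.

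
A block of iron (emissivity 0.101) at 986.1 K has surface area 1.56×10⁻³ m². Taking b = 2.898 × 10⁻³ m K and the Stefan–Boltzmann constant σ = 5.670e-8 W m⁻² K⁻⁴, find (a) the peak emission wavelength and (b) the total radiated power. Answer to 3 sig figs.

(a) λ_max = b/T = 2.898×10⁻³/986.1 = 2.939×10⁻⁶ m = 2.94 μm.
Area A = 1.56×10⁻³ m².
(b) P = εσAT⁴ = 0.101×5.670×10⁻⁸×1.56×10⁻³×(986.1)⁴ = 8.45 W.

λ_max ≈ 2.94 μm; P ≈ 8.45 W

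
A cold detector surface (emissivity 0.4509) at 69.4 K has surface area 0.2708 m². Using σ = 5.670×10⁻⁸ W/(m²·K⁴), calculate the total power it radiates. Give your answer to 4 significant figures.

P ≈ 0.1606 W

Area A = 0.2708 m².
P = εσAT⁴ = 0.4509 × 5.670×10⁻⁸ × 0.2708 × (69.4)⁴ = 0.1606 W.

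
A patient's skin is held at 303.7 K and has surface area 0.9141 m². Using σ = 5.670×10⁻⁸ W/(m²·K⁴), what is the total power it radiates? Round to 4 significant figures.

P ≈ 440.9 W

Area A = 0.9141 m².
P = σAT⁴ = 5.670×10⁻⁸ × 0.9141 × (303.7)⁴ = 440.9 W.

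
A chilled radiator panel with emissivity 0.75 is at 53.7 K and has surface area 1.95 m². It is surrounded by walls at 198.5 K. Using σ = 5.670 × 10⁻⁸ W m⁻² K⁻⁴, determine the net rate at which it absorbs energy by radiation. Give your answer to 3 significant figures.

Area A = 1.95 m².
Net radiated power P_net = εσA(T⁴ − T₀⁴) = 0.75×5.670×10⁻⁸×1.95×(53.7⁴ − 198.5⁴).
T⁴ − T₀⁴ = 8.31567×10⁶ − 1.55254×10⁹ = -1.54422×10⁹ K⁴, so P_net = -128 W — negative, meaning a net gain of 128 W.

Net gain ≈ 128 W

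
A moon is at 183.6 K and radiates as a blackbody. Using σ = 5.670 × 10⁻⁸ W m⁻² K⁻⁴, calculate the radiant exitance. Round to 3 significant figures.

I ≈ 64.4 W/m²

Stefan–Boltzmann: I = σT⁴ = 5.670×10⁻⁸ × (183.6)⁴ = 64.4 W/m².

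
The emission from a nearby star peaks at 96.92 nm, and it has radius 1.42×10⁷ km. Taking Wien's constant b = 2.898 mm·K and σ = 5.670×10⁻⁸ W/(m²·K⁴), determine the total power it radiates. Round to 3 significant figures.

Wien's law: T = b/λ_max = 2.898×10⁻³/9.692×10⁻⁸ = 29900.9 K.
Surface area A = 4πR² = 4π(1.42×10¹⁰ m)² = 2.53388×10²¹ m².
Then P = σAT⁴ = 5.670×10⁻⁸×2.53388×10²¹×(29900.9)⁴ = 1.15×10³² W.

P ≈ 1.15×10³² W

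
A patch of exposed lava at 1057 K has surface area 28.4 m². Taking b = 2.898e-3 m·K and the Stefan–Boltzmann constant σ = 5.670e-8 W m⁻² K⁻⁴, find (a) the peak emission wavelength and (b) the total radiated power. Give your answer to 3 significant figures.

λ_max ≈ 2.74 μm; P ≈ 2.01×10⁶ W

(a) λ_max = b/T = 2.898×10⁻³/1057 = 2.742×10⁻⁶ m = 2.74 μm.
Area A = 28.4 m².
(b) P = σAT⁴ = 5.670×10⁻⁸×28.4×(1057)⁴ = 2.01×10⁶ W.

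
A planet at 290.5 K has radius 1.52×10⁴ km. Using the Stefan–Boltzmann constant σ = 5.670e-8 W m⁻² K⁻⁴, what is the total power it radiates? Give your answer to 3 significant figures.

Surface area A = 4πR² = 4π(1.52×10⁷ m)² = 2.90333×10¹⁵ m².
P = σAT⁴ = 5.670×10⁻⁸ × 2.90333×10¹⁵ × (290.5)⁴ = 1.17×10¹⁸ W.

P ≈ 1.17×10¹⁸ W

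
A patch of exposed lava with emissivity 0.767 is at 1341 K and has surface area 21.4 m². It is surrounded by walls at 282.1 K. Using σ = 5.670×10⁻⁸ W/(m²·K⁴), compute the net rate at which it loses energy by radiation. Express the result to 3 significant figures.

Area A = 21.4 m².
Net radiated power P_net = εσA(T⁴ − T₀⁴) = 0.767×5.670×10⁻⁸×21.4×(1341⁴ − 282.1⁴).
T⁴ − T₀⁴ = 3.23381×10¹² − 6.33304×10⁹ = 3.22748×10¹² K⁴, so P_net = 3.00×10⁶ W.

Net loss ≈ 3.00×10⁶ W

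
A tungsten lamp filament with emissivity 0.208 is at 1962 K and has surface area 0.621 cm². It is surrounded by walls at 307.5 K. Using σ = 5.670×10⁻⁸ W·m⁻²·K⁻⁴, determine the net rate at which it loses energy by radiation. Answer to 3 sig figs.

Net loss ≈ 10.8 W

Area A = 0.621 cm² = 6.21×10⁻⁵ m².
Net radiated power P_net = εσA(T⁴ − T₀⁴) = 0.208×5.670×10⁻⁸×6.21×10⁻⁵×(1962⁴ − 307.5⁴).
T⁴ − T₀⁴ = 1.48182×10¹³ − 8.94088×10⁹ = 1.48093×10¹³ K⁴, so P_net = 10.8 W.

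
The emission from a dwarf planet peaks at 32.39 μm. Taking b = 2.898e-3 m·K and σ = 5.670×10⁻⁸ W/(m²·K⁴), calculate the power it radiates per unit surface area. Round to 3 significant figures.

Wien's law: T = b/λ_max = 2.898×10⁻³/3.239×10⁻⁵ = 89.4721 K.
Then I = σT⁴ = 5.670×10⁻⁸×(89.4721)⁴ = 3.63 W/m².

I ≈ 3.63 W/m²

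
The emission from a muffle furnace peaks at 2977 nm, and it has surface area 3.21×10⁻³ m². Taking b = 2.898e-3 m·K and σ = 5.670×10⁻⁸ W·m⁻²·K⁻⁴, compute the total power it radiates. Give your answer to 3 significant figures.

P ≈ 163 W

Wien's law: T = b/λ_max = 2.898×10⁻³/2.977×10⁻⁶ = 973.463 K.
Area A = 3.21×10⁻³ m².
Then P = σAT⁴ = 5.670×10⁻⁸×3.21×10⁻³×(973.463)⁴ = 163 W.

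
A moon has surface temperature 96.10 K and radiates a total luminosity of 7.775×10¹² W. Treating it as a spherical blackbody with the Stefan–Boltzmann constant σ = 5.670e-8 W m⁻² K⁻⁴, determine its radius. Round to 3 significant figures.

R ≈ 3.58×10⁵ m

L = 4πR²σT⁴ ⇒ R = √(L/(4πσT⁴)).
σT⁴ = 4.83589 W/m², so R = √(7.775×10¹²/(4π×4.83589)) = 3.58×10⁵ m.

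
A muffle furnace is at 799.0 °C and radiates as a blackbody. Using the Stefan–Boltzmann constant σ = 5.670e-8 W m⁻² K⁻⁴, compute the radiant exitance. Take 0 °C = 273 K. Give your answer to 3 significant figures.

I ≈ 7.49×10⁴ W/m²

T = 799.0 °C + 273 = 1072.0 K.
Stefan–Boltzmann: I = σT⁴ = 5.670×10⁻⁸ × (1072.0)⁴ = 7.49×10⁴ W/m².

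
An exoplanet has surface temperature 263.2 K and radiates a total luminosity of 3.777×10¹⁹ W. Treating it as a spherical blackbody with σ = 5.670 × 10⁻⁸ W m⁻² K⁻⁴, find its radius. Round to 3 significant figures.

L = 4πR²σT⁴ ⇒ R = √(L/(4πσT⁴)).
σT⁴ = 272.099 W/m², so R = √(3.777×10¹⁹/(4π×272.099)) = 1.05×10⁸ m.

R ≈ 1.05×10⁸ m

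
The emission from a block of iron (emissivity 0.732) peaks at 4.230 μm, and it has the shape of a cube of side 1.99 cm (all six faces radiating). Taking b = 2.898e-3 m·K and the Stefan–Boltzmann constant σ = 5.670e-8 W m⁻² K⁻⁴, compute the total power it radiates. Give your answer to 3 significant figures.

Wien's law: T = b/λ_max = 2.898×10⁻³/4.230×10⁻⁶ = 685.106 K.
Area A = 6s² = 6×(0.0199 m)² = 2.37606×10⁻³ m².
Then P = εσAT⁴ = 0.732×5.670×10⁻⁸×2.37606×10⁻³×(685.106)⁴ = 21.7 W.

P ≈ 21.7 W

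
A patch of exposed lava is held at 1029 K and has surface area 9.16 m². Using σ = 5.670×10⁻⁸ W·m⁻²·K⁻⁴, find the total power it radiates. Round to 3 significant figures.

Area A = 9.16 m².
P = σAT⁴ = 5.670×10⁻⁸ × 9.16 × (1029)⁴ = 5.82×10⁵ W.

P ≈ 5.82×10⁵ W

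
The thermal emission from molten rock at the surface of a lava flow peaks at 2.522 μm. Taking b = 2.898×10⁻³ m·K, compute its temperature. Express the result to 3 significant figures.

Wien's law gives T = b/λ_max = (2.898×10⁻³ m·K)/(2.522×10⁻⁶ m) = 1.15×10³ K.

T ≈ 1.15×10³ K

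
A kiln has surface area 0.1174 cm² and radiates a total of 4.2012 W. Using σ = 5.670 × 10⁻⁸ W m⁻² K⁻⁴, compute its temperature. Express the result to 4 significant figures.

Area A = 0.1174 cm² = 1.174×10⁻⁵ m².
P = σAT⁴ ⇒ T = (P/(σA))^(1/4) = (4.2012/(5.670×10⁻⁸×1.174×10⁻⁵))^(1/4) = 1585 K.

T ≈ 1585 K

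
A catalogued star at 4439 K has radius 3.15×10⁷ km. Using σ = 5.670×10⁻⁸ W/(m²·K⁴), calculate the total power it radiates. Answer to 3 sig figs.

P ≈ 2.75×10²⁹ W

Surface area A = 4πR² = 4π(3.15×10¹⁰ m)² = 1.24690×10²² m².
P = σAT⁴ = 5.670×10⁻⁸ × 1.24690×10²² × (4439)⁴ = 2.75×10²⁹ W.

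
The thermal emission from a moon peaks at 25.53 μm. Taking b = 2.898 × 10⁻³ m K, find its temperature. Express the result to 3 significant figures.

Wien's law gives T = b/λ_max = (2.898×10⁻³ m·K)/(2.553×10⁻⁵ m) = 114 K.

T ≈ 114 K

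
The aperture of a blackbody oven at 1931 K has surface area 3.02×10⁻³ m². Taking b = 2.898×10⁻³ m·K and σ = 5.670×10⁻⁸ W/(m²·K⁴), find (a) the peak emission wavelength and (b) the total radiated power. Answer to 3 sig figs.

(a) λ_max = b/T = 2.898×10⁻³/1931 = 1.501×10⁻⁶ m = 1.50×10³ nm.
Area A = 3.02×10⁻³ m².
(b) P = σAT⁴ = 5.670×10⁻⁸×3.02×10⁻³×(1931)⁴ = 2.38×10³ W.

λ_max ≈ 1.50×10³ nm; P ≈ 2.38×10³ W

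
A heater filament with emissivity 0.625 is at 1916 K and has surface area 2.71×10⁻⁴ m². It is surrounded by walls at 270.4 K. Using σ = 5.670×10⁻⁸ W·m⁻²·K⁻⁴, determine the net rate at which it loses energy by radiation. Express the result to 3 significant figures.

Net loss ≈ 129 W

Area A = 2.71×10⁻⁴ m².
Net radiated power P_net = εσA(T⁴ − T₀⁴) = 0.625×5.670×10⁻⁸×2.71×10⁻⁴×(1916⁴ − 270.4⁴).
T⁴ − T₀⁴ = 1.34767×10¹³ − 5.34597×10⁹ = 1.34714×10¹³ K⁴, so P_net = 129 W.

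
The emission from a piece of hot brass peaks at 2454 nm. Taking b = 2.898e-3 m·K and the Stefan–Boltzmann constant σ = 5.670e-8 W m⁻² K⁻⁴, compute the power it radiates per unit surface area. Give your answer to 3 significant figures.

Wien's law: T = b/λ_max = 2.898×10⁻³/2.454×10⁻⁶ = 1180.93 K.
Then I = σT⁴ = 5.670×10⁻⁸×(1180.93)⁴ = 1.10×10⁵ W/m².

I ≈ 1.10×10⁵ W/m²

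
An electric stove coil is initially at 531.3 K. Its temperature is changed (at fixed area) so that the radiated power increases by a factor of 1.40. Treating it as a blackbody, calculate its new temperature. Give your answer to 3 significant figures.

T₂ ≈ 578 K

P ∝ T⁴, so T₂/T₁ = (P₂/P₁)^(1/4) = (1.40)^(1/4) = 1.08776.
T₂ = 531.3 × 1.08776 = 578 K.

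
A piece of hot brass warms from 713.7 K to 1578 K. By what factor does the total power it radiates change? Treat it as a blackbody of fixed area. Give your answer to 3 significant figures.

P₂/P₁ ≈ 23.9

P ∝ T⁴, so P₂/P₁ = (T₂/T₁)⁴ = (1578/713.7)⁴ = (2.21101)⁴ = 23.9.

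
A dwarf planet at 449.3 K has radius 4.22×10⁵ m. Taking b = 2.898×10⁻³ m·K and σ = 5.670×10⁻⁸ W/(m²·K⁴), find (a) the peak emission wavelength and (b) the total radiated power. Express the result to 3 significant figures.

(a) λ_max = b/T = 2.898×10⁻³/449.3 = 6.450×10⁻⁶ m = 6.45 μm.
Surface area A = 4πR² = 4π(4.22×10⁵ m)² = 2.23787×10¹² m².
(b) P = σAT⁴ = 5.670×10⁻⁸×2.23787×10¹²×(449.3)⁴ = 5.17×10¹⁵ W.

λ_max ≈ 6.45 μm; P ≈ 5.17×10¹⁵ W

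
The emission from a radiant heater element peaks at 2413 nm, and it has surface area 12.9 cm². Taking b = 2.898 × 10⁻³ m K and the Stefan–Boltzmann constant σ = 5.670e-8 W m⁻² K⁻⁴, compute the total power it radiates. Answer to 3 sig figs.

P ≈ 152 W

Wien's law: T = b/λ_max = 2.898×10⁻³/2.413×10⁻⁶ = 1200.99 K.
Area A = 12.9 cm² = 1.29×10⁻³ m².
Then P = σAT⁴ = 5.670×10⁻⁸×1.29×10⁻³×(1200.99)⁴ = 152 W.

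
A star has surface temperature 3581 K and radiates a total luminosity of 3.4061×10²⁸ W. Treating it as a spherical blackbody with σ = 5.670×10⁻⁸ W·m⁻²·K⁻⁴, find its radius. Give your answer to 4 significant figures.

L = 4πR²σT⁴ ⇒ R = √(L/(4πσT⁴)).
σT⁴ = 9.32396×10⁶ W/m², so R = √(3.4061×10²⁸/(4π×9.32396×10⁶)) = 1.705×10¹⁰ m.

R ≈ 1.705×10¹⁰ m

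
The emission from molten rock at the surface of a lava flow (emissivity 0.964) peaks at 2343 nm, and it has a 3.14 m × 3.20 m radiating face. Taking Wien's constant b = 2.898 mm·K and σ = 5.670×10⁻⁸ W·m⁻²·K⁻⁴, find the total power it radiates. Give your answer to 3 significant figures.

P ≈ 1.29×10⁶ W

Wien's law: T = b/λ_max = 2.898×10⁻³/2.343×10⁻⁶ = 1236.88 K.
Area A = 3.14 × 3.20 = 10.048 m².
Then P = εσAT⁴ = 0.964×5.670×10⁻⁸×10.048×(1236.88)⁴ = 1.29×10⁶ W.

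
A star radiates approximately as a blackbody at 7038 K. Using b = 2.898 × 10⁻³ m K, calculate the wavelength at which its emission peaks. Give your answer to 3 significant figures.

λ_max ≈ 0.412 μm

Wien's displacement law: λ_max = b/T = (2.898×10⁻³ m·K)/(7038 K) = 4.118×10⁻⁷ m.
That is 0.412 μm, in the visible range.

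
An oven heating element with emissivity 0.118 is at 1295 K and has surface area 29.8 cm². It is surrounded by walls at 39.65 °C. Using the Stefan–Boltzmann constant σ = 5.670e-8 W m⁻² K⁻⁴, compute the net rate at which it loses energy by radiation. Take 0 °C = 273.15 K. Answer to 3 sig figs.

Surroundings: T = 39.65 °C + 273.15 = 312.80 K.
Area A = 29.8 cm² = 2.98×10⁻³ m².
Net radiated power P_net = εσA(T⁴ − T₀⁴) = 0.118×5.670×10⁻⁸×2.98×10⁻³×(1295⁴ − 312.80⁴).
T⁴ − T₀⁴ = 2.81241×10¹² − 9.57342×10⁹ = 2.80284×10¹² K⁴, so P_net = 55.9 W.

Net loss ≈ 55.9 W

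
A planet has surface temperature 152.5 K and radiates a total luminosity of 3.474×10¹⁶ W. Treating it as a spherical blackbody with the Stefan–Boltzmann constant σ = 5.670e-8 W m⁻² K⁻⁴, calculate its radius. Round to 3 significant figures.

R ≈ 9.49×10⁶ m

L = 4πR²σT⁴ ⇒ R = √(L/(4πσT⁴)).
σT⁴ = 30.6664 W/m², so R = √(3.474×10¹⁶/(4π×30.6664)) = 9.49×10⁶ m.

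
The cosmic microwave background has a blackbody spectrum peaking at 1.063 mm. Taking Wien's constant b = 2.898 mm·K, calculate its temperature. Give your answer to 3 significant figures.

Wien's law gives T = b/λ_max = (2.898×10⁻³ m·K)/(1.063×10⁻³ m) = 2.73 K.

T ≈ 2.73 K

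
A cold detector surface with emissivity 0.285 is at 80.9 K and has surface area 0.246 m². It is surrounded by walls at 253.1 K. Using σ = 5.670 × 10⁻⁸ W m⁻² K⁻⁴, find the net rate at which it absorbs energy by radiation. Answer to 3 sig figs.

Net gain ≈ 16.1 W

Area A = 0.246 m².
Net radiated power P_net = εσA(T⁴ − T₀⁴) = 0.285×5.670×10⁻⁸×0.246×(80.9⁴ − 253.1⁴).
T⁴ − T₀⁴ = 4.28345×10⁷ − 4.10363×10⁹ = -4.06080×10⁹ K⁴, so P_net = -16.1 W — negative, meaning a net gain of 16.1 W.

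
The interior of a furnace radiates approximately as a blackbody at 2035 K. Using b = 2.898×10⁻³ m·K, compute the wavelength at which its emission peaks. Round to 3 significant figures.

λ_max ≈ 1.42×10³ nm

Wien's displacement law: λ_max = b/T = (2.898×10⁻³ m·K)/(2035 K) = 1.424×10⁻⁶ m.
That is 1.42×10³ nm, in the infrared range.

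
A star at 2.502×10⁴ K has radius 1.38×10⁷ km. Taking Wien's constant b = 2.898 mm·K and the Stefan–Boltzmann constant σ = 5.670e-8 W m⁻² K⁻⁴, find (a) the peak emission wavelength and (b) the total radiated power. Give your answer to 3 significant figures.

(a) λ_max = b/T = 2.898×10⁻³/2.502×10⁴ = 1.158×10⁻⁷ m = 116 nm.
Surface area A = 4πR² = 4π(1.38×10¹⁰ m)² = 2.39314×10²¹ m².
(b) P = σAT⁴ = 5.670×10⁻⁸×2.39314×10²¹×(2.502×10⁴)⁴ = 5.32×10³¹ W.

λ_max ≈ 116 nm; P ≈ 5.32×10³¹ W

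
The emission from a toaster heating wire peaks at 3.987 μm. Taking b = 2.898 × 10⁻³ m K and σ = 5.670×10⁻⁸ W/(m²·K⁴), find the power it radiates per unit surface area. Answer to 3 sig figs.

Wien's law: T = b/λ_max = 2.898×10⁻³/3.987×10⁻⁶ = 726.862 K.
Then I = σT⁴ = 5.670×10⁻⁸×(726.862)⁴ = 1.58×10⁴ W/m².

I ≈ 1.58×10⁴ W/m²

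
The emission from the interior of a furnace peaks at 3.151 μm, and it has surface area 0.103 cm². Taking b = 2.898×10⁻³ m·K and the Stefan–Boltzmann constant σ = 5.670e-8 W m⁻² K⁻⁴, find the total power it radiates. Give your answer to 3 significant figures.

Wien's law: T = b/λ_max = 2.898×10⁻³/3.151×10⁻⁶ = 919.708 K.
Area A = 0.103 cm² = 1.03×10⁻⁵ m².
Then P = σAT⁴ = 5.670×10⁻⁸×1.03×10⁻⁵×(919.708)⁴ = 0.418 W.

P ≈ 0.418 W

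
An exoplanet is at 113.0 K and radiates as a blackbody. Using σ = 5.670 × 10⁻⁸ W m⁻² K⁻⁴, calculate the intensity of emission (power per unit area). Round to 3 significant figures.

Stefan–Boltzmann: I = σT⁴ = 5.670×10⁻⁸ × (113.0)⁴ = 9.24 W/m².

I ≈ 9.24 W/m²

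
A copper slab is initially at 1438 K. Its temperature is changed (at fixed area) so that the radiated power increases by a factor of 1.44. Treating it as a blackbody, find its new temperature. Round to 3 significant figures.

P ∝ T⁴, so T₂/T₁ = (P₂/P₁)^(1/4) = (1.44)^(1/4) = 1.09545.
T₂ = 1438 × 1.09545 = 1.58×10³ K.

T₂ ≈ 1.58×10³ K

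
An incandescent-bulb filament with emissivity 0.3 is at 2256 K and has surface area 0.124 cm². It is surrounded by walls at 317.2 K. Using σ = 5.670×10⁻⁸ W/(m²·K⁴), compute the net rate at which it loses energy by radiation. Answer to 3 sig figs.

Net loss ≈ 5.46 W

Area A = 0.124 cm² = 1.24×10⁻⁵ m².
Net radiated power P_net = εσA(T⁴ − T₀⁴) = 0.3×5.670×10⁻⁸×1.24×10⁻⁵×(2256⁴ − 317.2⁴).
T⁴ − T₀⁴ = 2.59034×10¹³ − 1.01235×10¹⁰ = 2.58933×10¹³ K⁴, so P_net = 5.46 W.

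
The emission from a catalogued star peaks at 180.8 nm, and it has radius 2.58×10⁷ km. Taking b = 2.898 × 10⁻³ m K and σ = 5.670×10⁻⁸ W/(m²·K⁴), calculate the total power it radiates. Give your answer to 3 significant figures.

Wien's law: T = b/λ_max = 2.898×10⁻³/1.808×10⁻⁷ = 16028.8 K.
Surface area A = 4πR² = 4π(2.58×10¹⁰ m)² = 8.36468×10²¹ m².
Then P = σAT⁴ = 5.670×10⁻⁸×8.36468×10²¹×(16028.8)⁴ = 3.13×10³¹ W.

P ≈ 3.13×10³¹ W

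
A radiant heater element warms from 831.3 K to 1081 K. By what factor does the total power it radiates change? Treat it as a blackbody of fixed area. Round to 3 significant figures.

P ∝ T⁴, so P₂/P₁ = (T₂/T₁)⁴ = (1081/831.3)⁴ = (1.30037)⁴ = 2.86.

P₂/P₁ ≈ 2.86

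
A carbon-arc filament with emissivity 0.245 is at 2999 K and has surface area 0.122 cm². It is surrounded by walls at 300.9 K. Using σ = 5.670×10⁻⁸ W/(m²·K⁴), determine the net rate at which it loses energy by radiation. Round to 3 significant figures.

Net loss ≈ 13.7 W

Area A = 0.122 cm² = 1.22×10⁻⁵ m².
Net radiated power P_net = εσA(T⁴ − T₀⁴) = 0.245×5.670×10⁻⁸×1.22×10⁻⁵×(2999⁴ − 300.9⁴).
T⁴ − T₀⁴ = 8.08921×10¹³ − 8.19764×10⁹ = 8.08839×10¹³ K⁴, so P_net = 13.7 W.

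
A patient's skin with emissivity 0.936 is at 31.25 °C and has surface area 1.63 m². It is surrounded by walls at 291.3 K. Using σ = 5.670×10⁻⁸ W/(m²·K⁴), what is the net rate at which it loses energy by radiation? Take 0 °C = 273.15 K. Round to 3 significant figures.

T = 31.25 °C + 273.15 = 304.40 K.
Area A = 1.63 m².
Net radiated power P_net = εσA(T⁴ − T₀⁴) = 0.936×5.670×10⁻⁸×1.63×(304.40⁴ − 291.3⁴).
T⁴ − T₀⁴ = 8.58576×10⁹ − 7.20049×10⁹ = 1.38527×10⁹ K⁴, so P_net = 120 W.

Net loss ≈ 120 W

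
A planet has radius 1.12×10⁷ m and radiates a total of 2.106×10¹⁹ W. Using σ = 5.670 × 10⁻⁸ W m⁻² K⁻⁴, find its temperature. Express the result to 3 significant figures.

T ≈ 697 K

Surface area A = 4πR² = 4π(1.12×10⁷ m)² = 1.57633×10¹⁵ m².
P = σAT⁴ ⇒ T = (P/(σA))^(1/4) = (2.106×10¹⁹/(5.670×10⁻⁸×1.57633×10¹⁵))^(1/4) = 697 K.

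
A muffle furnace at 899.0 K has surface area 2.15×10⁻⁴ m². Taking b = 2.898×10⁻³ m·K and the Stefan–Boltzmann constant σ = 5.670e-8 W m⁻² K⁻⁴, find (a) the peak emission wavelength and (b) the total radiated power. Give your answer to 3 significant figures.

(a) λ_max = b/T = 2.898×10⁻³/899.0 = 3.224×10⁻⁶ m = 3.22 μm.
Area A = 2.15×10⁻⁴ m².
(b) P = σAT⁴ = 5.670×10⁻⁸×2.15×10⁻⁴×(899.0)⁴ = 7.96 W.

λ_max ≈ 3.22 μm; P ≈ 7.96 W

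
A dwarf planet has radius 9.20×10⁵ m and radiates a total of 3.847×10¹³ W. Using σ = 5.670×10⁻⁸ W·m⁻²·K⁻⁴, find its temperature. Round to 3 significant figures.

Surface area A = 4πR² = 4π(9.20×10⁵ m)² = 1.06362×10¹³ m².
P = σAT⁴ ⇒ T = (P/(σA))^(1/4) = (3.847×10¹³/(5.670×10⁻⁸×1.06362×10¹³))^(1/4) = 89.4 K.

T ≈ 89.4 K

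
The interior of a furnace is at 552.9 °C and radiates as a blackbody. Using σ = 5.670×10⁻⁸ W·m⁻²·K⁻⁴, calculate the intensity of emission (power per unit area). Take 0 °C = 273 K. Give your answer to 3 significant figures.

I ≈ 2.64×10⁴ W/m²

T = 552.9 °C + 273 = 825.9 K.
Stefan–Boltzmann: I = σT⁴ = 5.670×10⁻⁸ × (825.9)⁴ = 2.64×10⁴ W/m².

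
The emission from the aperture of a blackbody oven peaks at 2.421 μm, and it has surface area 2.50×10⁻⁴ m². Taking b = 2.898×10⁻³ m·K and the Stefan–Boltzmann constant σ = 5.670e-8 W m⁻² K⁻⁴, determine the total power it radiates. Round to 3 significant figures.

Wien's law: T = b/λ_max = 2.898×10⁻³/2.421×10⁻⁶ = 1197.03 K.
Area A = 2.50×10⁻⁴ m².
Then P = σAT⁴ = 5.670×10⁻⁸×2.50×10⁻⁴×(1197.03)⁴ = 29.1 W.

P ≈ 29.1 W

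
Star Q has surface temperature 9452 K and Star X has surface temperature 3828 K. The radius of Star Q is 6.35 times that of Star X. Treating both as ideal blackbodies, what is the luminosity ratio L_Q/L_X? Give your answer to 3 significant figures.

L_Q/L_X ≈ 1.50×10³

L ∝ R²T⁴, so L_Q/L_X = (R_Q/R_X)²(T_Q/T_X)⁴ = (6.35)² × (9452/3828)⁴ = 40.3225 × 37.1712 = 1.50×10³.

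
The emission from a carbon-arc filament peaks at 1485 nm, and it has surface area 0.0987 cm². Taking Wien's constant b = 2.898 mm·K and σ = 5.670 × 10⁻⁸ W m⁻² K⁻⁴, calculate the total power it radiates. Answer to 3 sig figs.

Wien's law: T = b/λ_max = 2.898×10⁻³/1.485×10⁻⁶ = 1951.52 K.
Area A = 0.0987 cm² = 9.87×10⁻⁶ m².
Then P = σAT⁴ = 5.670×10⁻⁸×9.87×10⁻⁶×(1951.52)⁴ = 8.12 W.

P ≈ 8.12 W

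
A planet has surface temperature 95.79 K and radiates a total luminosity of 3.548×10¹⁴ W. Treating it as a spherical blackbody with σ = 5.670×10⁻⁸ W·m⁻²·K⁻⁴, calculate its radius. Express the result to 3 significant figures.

R ≈ 2.43×10⁶ m

L = 4πR²σT⁴ ⇒ R = √(L/(4πσT⁴)).
σT⁴ = 4.77379 W/m², so R = √(3.548×10¹⁴/(4π×4.77379)) = 2.43×10⁶ m.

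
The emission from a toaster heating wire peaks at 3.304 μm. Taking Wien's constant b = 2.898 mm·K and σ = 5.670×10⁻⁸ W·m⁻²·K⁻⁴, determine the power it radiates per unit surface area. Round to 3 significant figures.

Wien's law: T = b/λ_max = 2.898×10⁻³/3.304×10⁻⁶ = 877.119 K.
Then I = σT⁴ = 5.670×10⁻⁸×(877.119)⁴ = 3.36×10⁴ W/m².

I ≈ 3.36×10⁴ W/m²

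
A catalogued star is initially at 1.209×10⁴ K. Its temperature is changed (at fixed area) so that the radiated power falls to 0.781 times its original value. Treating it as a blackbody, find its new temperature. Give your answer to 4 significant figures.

T₂ ≈ 1.137×10⁴ K

P ∝ T⁴, so T₂/T₁ = (P₂/P₁)^(1/4) = (0.781)^(1/4) = 0.940076.
T₂ = 1.209×10⁴ × 0.940076 = 1.137×10⁴ K.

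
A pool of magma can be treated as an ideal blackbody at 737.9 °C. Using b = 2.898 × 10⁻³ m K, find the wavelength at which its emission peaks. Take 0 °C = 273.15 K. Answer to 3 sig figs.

λ_max ≈ 2.87 μm

T = 737.9 °C + 273.15 = 1011.05 K.
Wien's displacement law: λ_max = b/T = (2.898×10⁻³ m·K)/(1011.05 K) = 2.866×10⁻⁶ m.
That is 2.87 μm, in the infrared range.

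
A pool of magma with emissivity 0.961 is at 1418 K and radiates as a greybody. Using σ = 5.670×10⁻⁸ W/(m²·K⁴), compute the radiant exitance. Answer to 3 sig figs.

Stefan–Boltzmann: I = εσT⁴ = 0.961 × 5.670×10⁻⁸ × (1418)⁴ = 2.20×10⁵ W/m².

I ≈ 2.20×10⁵ W/m²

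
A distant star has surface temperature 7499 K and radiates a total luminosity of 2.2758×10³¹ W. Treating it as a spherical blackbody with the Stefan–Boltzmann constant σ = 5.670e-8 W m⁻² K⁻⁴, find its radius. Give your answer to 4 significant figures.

R ≈ 1.005×10¹¹ m

L = 4πR²σT⁴ ⇒ R = √(L/(4πσT⁴)).
σT⁴ = 1.79307×10⁸ W/m², so R = √(2.2758×10³¹/(4π×1.79307×10⁸)) = 1.005×10¹¹ m.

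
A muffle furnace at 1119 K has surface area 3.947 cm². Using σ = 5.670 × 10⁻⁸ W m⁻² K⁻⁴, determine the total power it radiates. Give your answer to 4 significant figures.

P ≈ 35.09 W

Area A = 3.947 cm² = 3.947×10⁻⁴ m².
P = σAT⁴ = 5.670×10⁻⁸ × 3.947×10⁻⁴ × (1119)⁴ = 35.09 W.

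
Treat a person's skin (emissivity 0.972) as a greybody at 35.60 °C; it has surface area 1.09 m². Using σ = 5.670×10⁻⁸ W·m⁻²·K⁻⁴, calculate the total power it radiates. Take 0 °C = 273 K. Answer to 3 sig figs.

T = 35.60 °C + 273 = 308.60 K.
Area A = 1.09 m².
P = εσAT⁴ = 0.972 × 5.670×10⁻⁸ × 1.09 × (308.60)⁴ = 545 W.

P ≈ 545 W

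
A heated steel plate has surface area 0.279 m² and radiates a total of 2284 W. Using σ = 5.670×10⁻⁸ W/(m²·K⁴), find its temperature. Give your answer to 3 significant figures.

Area A = 0.279 m².
P = σAT⁴ ⇒ T = (P/(σA))^(1/4) = (2284/(5.670×10⁻⁸×0.279))^(1/4) = 616 K.

T ≈ 616 K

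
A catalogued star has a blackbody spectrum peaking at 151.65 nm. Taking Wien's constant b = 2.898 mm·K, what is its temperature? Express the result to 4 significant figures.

T ≈ 1.911×10⁴ K

Wien's law gives T = b/λ_max = (2.898×10⁻³ m·K)/(1.5165×10⁻⁷ m) = 1.911×10⁴ K.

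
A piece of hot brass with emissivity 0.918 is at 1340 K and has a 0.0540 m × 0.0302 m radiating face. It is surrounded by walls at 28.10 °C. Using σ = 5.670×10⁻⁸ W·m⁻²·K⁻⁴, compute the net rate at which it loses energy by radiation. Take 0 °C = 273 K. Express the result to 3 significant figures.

Surroundings: T = 28.10 °C + 273 = 301.10 K.
Area A = 0.0540 × 0.0302 = 1.6308×10⁻³ m².
Net radiated power P_net = εσA(T⁴ − T₀⁴) = 0.918×5.670×10⁻⁸×1.6308×10⁻³×(1340⁴ − 301.10⁴).
T⁴ − T₀⁴ = 3.22418×10¹² − 8.21945×10⁹ = 3.21596×10¹² K⁴, so P_net = 273 W.

Net loss ≈ 273 W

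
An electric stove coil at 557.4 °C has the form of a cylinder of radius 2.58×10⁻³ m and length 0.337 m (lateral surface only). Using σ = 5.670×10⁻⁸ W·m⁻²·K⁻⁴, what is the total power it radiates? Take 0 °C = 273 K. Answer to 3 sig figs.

T = 557.4 °C + 273 = 830.4 K.
Lateral area A = 2πrL = 2π×2.58×10⁻³×0.337 = 5.46298×10⁻³ m².
P = σAT⁴ = 5.670×10⁻⁸ × 5.46298×10⁻³ × (830.4)⁴ = 147 W.

P ≈ 147 W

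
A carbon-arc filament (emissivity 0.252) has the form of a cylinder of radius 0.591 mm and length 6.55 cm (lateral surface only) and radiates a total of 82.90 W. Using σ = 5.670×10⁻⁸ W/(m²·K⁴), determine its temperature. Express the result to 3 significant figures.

Lateral area A = 2πrL = 2π×5.91×10⁻⁴×0.0655 = 2.43225×10⁻⁴ m².
P = εσAT⁴ ⇒ T = (P/(εσA))^(1/4) = (82.90/(0.252×5.670×10⁻⁸×2.43225×10⁻⁴))^(1/4) = 2.21×10³ K.

T ≈ 2.21×10³ K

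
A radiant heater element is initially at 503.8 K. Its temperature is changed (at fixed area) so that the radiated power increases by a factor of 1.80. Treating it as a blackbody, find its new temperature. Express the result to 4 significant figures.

T₂ ≈ 583.5 K

P ∝ T⁴, so T₂/T₁ = (P₂/P₁)^(1/4) = (1.80)^(1/4) = 1.15829.
T₂ = 503.8 × 1.15829 = 583.5 K.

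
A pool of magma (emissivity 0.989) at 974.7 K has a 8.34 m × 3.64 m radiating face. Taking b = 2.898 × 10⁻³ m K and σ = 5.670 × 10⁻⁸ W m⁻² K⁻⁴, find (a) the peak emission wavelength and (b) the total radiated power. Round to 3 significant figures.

λ_max ≈ 2.97 μm; P ≈ 1.54×10⁶ W

(a) λ_max = b/T = 2.898×10⁻³/974.7 = 2.973×10⁻⁶ m = 2.97 μm.
Area A = 8.34 × 3.64 = 30.3576 m².
(b) P = εσAT⁴ = 0.989×5.670×10⁻⁸×30.3576×(974.7)⁴ = 1.54×10⁶ W.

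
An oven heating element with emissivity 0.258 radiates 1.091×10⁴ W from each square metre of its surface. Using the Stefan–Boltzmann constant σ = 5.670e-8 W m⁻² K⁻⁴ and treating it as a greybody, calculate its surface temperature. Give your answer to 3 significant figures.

I = εσT⁴, so T = (I/εσ)^(1/4) = (1.091×10⁴/(0.258×5.670×10⁻⁸))^(1/4) = 929 K.

T ≈ 929 K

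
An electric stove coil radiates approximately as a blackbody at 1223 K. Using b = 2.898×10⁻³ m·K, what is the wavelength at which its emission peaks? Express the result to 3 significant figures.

Wien's displacement law: λ_max = b/T = (2.898×10⁻³ m·K)/(1223 K) = 2.370×10⁻⁶ m.
That is 2.37×10³ nm, in the infrared range.

λ_max ≈ 2.37×10³ nm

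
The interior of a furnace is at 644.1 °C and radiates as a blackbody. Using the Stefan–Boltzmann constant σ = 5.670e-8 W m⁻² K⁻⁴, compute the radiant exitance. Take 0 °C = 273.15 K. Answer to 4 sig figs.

T = 644.1 °C + 273.15 = 917.25 K.
Stefan–Boltzmann: I = σT⁴ = 5.670×10⁻⁸ × (917.25)⁴ = 4.014×10⁴ W/m².

I ≈ 4.014×10⁴ W/m²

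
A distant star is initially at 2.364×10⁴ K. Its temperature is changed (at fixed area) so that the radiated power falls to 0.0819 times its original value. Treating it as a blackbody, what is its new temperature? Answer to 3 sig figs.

P ∝ T⁴, so T₂/T₁ = (P₂/P₁)^(1/4) = (0.0819)^(1/4) = 0.534960.
T₂ = 2.364×10⁴ × 0.534960 = 1.26×10⁴ K.

T₂ ≈ 1.26×10⁴ K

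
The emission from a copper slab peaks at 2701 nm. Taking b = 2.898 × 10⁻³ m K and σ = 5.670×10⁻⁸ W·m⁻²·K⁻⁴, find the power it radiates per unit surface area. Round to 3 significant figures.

I ≈ 7.51×10⁴ W/m²

Wien's law: T = b/λ_max = 2.898×10⁻³/2.701×10⁻⁶ = 1072.94 K.
Then I = σT⁴ = 5.670×10⁻⁸×(1072.94)⁴ = 7.51×10⁴ W/m².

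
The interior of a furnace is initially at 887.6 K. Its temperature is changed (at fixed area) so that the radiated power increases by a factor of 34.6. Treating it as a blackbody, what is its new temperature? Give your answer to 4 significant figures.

P ∝ T⁴, so T₂/T₁ = (P₂/P₁)^(1/4) = (34.6)^(1/4) = 2.42532.
T₂ = 887.6 × 2.42532 = 2153 K.

T₂ ≈ 2153 K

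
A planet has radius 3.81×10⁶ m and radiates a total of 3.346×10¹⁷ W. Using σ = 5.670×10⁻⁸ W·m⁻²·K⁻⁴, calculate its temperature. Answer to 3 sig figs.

T ≈ 424 K

Surface area A = 4πR² = 4π(3.81×10⁶ m)² = 1.82415×10¹⁴ m².
P = σAT⁴ ⇒ T = (P/(σA))^(1/4) = (3.346×10¹⁷/(5.670×10⁻⁸×1.82415×10¹⁴))^(1/4) = 424 K.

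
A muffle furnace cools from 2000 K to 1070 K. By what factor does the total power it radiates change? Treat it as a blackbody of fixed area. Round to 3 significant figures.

P ∝ T⁴, so P₂/P₁ = (T₂/T₁)⁴ = (1070/2000)⁴ = (0.535000)⁴ = 0.0819.

P₂/P₁ ≈ 0.0819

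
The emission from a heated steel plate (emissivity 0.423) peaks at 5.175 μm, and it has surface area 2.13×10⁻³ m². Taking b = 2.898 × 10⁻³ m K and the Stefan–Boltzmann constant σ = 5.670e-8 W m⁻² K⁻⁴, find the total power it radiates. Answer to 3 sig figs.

Wien's law: T = b/λ_max = 2.898×10⁻³/5.175×10⁻⁶ = 560.000 K.
Area A = 2.13×10⁻³ m².
Then P = εσAT⁴ = 0.423×5.670×10⁻⁸×2.13×10⁻³×(560.000)⁴ = 5.02 W.

P ≈ 5.02 W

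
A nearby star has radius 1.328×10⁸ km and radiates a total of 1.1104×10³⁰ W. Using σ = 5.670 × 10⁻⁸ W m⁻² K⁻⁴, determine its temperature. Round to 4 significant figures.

Surface area A = 4πR² = 4π(1.328×10¹¹ m)² = 2.21619×10²³ m².
P = σAT⁴ ⇒ T = (P/(σA))^(1/4) = (1.1104×10³⁰/(5.670×10⁻⁸×2.21619×10²³))^(1/4) = 3066 K.

T ≈ 3066 K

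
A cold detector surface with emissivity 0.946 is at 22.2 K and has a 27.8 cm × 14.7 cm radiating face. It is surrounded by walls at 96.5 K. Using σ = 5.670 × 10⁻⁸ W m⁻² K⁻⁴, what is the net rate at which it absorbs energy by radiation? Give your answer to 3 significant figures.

Area A = 0.278 × 0.147 = 0.040866 m².
Net radiated power P_net = εσA(T⁴ − T₀⁴) = 0.946×5.670×10⁻⁸×0.040866×(22.2⁴ − 96.5⁴).
T⁴ − T₀⁴ = 2.42891×10⁵ − 8.67180×10⁷ = -8.64751×10⁷ K⁴, so P_net = -0.190 W — negative, meaning a net gain of 0.190 W.

Net gain ≈ 0.190 W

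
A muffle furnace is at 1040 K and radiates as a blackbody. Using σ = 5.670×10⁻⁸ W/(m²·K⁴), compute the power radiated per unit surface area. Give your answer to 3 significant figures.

Stefan–Boltzmann: I = σT⁴ = 5.670×10⁻⁸ × (1040)⁴ = 6.63×10⁴ W/m².

I ≈ 6.63×10⁴ W/m²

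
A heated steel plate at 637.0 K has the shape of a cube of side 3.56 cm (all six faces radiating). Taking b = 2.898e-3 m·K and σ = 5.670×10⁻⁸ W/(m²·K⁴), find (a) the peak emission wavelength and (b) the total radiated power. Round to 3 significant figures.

(a) λ_max = b/T = 2.898×10⁻³/637.0 = 4.549×10⁻⁶ m = 4.55 μm.
Area A = 6s² = 6×(0.0356 m)² = 7.60416×10⁻³ m².
(b) P = σAT⁴ = 5.670×10⁻⁸×7.60416×10⁻³×(637.0)⁴ = 71.0 W.

λ_max ≈ 4.55 μm; P ≈ 71.0 W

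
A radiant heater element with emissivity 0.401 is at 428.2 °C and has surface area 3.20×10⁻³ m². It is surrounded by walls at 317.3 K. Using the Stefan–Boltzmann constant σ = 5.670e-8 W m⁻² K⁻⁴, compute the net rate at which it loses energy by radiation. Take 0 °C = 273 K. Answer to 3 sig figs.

T = 428.2 °C + 273 = 701.2 K.
Area A = 3.20×10⁻³ m².
Net radiated power P_net = εσA(T⁴ − T₀⁴) = 0.401×5.670×10⁻⁸×3.20×10⁻³×(701.2⁴ − 317.3⁴).
T⁴ − T₀⁴ = 2.41751×10¹¹ − 1.01363×10¹⁰ = 2.31615×10¹¹ K⁴, so P_net = 16.9 W.

Net loss ≈ 16.9 W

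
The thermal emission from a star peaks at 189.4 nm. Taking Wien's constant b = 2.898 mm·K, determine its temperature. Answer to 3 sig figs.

T ≈ 1.53×10⁴ K

Wien's law gives T = b/λ_max = (2.898×10⁻³ m·K)/(1.894×10⁻⁷ m) = 1.53×10⁴ K.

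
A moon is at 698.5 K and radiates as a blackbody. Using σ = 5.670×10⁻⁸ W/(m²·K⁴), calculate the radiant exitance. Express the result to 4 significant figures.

Stefan–Boltzmann: I = σT⁴ = 5.670×10⁻⁸ × (698.5)⁴ = 1.350×10⁴ W/m².

I ≈ 1.350×10⁴ W/m²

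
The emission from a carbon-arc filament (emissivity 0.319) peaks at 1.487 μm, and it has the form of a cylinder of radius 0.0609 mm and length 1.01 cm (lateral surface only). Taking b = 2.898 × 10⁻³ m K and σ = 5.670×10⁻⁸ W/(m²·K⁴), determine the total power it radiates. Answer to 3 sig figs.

Wien's law: T = b/λ_max = 2.898×10⁻³/1.487×10⁻⁶ = 1948.89 K.
Lateral area A = 2πrL = 2π×6.09×10⁻⁵×0.0101 = 3.86472×10⁻⁶ m².
Then P = εσAT⁴ = 0.319×5.670×10⁻⁸×3.86472×10⁻⁶×(1948.89)⁴ = 1.01 W.

P ≈ 1.01 W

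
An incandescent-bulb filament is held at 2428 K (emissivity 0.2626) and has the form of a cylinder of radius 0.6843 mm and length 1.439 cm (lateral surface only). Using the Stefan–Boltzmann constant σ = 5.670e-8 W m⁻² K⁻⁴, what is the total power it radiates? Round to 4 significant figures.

P ≈ 32.02 W

Lateral area A = 2πrL = 2π×6.843×10⁻⁴×0.01439 = 6.18710×10⁻⁵ m².
P = εσAT⁴ = 0.2626 × 5.670×10⁻⁸ × 6.18710×10⁻⁵ × (2428)⁴ = 32.02 W.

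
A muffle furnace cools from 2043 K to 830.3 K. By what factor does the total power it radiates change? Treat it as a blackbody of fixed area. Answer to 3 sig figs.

P ∝ T⁴, so P₂/P₁ = (T₂/T₁)⁴ = (830.3/2043)⁴ = (0.406412)⁴ = 0.0273.

P₂/P₁ ≈ 0.0273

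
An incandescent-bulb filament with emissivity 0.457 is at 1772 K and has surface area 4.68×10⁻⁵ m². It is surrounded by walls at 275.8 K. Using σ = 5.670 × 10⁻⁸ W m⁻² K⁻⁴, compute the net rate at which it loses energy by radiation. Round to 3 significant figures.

Area A = 4.68×10⁻⁵ m².
Net radiated power P_net = εσA(T⁴ − T₀⁴) = 0.457×5.670×10⁻⁸×4.68×10⁻⁵×(1772⁴ − 275.8⁴).
T⁴ − T₀⁴ = 9.85950×10¹² − 5.78598×10⁹ = 9.85371×10¹² K⁴, so P_net = 11.9 W.

Net loss ≈ 11.9 W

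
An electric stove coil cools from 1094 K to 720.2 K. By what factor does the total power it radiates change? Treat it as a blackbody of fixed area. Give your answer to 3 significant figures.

P₂/P₁ ≈ 0.188

P ∝ T⁴, so P₂/P₁ = (T₂/T₁)⁴ = (720.2/1094)⁴ = (0.658318)⁴ = 0.188.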